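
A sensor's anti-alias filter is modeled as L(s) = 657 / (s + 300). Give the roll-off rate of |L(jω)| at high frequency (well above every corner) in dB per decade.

With 0 zeros and 1 pole, the high-frequency asymptotic slope is 20 × (0 − 1) = -20 dB/decade.

-20 dB/decade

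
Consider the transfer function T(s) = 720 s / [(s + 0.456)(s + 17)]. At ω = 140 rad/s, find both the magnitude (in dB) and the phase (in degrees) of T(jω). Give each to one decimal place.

|T| = 14.2 dB, ∠T = -82.9°

|j140| = 140
|j140 + 0.456| = √(140² + 0.456²) = 140
|j140 + 17| = √(140² + 17²) = 141
|T(j140)| = 720 × 140 / (140 × 141) = 5.1053
20 log₁₀(5.1053) = 14.16 dB
∠(j140) = 90.00°
∠(j140 + 0.456) = arctan(140/0.456) = 89.81°
∠(j140 + 17) = arctan(140/17) = 83.08°
∠T(j140) = 90.00° − (89.81° + 83.08°) = -82.89°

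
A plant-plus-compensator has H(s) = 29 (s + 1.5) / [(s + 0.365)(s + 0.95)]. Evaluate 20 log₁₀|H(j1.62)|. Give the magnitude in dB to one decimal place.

|j1.62 + 1.5| = √(1.62² + 1.5²) = 2.208
|j1.62 + 0.365| = √(1.62² + 0.365²) = 1.661
|j1.62 + 0.95| = √(1.62² + 0.95²) = 1.878
|H(j1.62)| = 29 × 2.208 / (1.661 × 1.878) = 20.53
20 log₁₀(20.53) = 26.25 dB

26.2 dB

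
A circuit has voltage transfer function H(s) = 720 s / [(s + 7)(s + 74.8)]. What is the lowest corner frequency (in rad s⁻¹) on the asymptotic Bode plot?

Break frequencies occur at each pole and zero magnitude: 7 rad s⁻¹, 74.8 rad s⁻¹.
The lowest is 7 rad s⁻¹.

7 rad s⁻¹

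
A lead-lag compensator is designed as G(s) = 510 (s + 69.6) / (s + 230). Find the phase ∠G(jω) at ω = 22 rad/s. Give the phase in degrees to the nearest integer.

∠(j22 + 69.6) = arctan(22/69.6) = 17.54°
∠(j22 + 230) = arctan(22/230) = 5.46°
∠G(j22) = 17.54° − 5.46° = 12.08°

12°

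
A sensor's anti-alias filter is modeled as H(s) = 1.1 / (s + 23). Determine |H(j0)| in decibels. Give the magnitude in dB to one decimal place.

-26.4 dB

H(0) = 1.1 / 23 = 0.047826
20 log₁₀(0.047826) = -26.41 dB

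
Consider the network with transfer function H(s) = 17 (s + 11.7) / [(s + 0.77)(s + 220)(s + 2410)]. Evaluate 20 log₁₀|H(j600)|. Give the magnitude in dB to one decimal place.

-99.4 dB

|j600 + 11.7| = √(600² + 11.7²) = 600.1
|j600 + 0.77| = √(600² + 0.77²) = 600
|j600 + 220| = √(600² + 220²) = 639.1
|j600 + 2410| = √(600² + 2410²) = 2484
|H(j600)| = 17 × 600.1 / (600 × 639.1 × 2484) = 1.0713e-05
20 log₁₀(1.0713e-05) = -99.40 dB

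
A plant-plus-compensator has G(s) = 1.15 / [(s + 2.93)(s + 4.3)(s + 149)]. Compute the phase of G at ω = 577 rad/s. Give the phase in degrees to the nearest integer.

∠(j577 + 2.93) = arctan(577/2.93) = 89.71°
∠(j577 + 4.3) = arctan(577/4.3) = 89.57°
∠(j577 + 149) = arctan(577/149) = 75.52°
∠G(j577) = − (89.71° + 89.57° + 75.52°) = -254.80°

-255°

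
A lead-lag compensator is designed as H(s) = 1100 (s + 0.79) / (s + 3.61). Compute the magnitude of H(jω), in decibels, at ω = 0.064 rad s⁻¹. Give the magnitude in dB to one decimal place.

|j0.064 + 0.79| = √(0.064² + 0.79²) = 0.7926
|j0.064 + 3.61| = √(0.064² + 3.61²) = 3.611
|H(j0.064)| = 1100 × 0.7926 / 3.611 = 241.47
20 log₁₀(241.47) = 47.66 dB

47.7 dB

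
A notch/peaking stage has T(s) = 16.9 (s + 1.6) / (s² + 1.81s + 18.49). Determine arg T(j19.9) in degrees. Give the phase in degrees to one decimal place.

∠(j19.9 + 1.6) = arctan(19.9/1.6) = 85.40°
∠[(j19.9)² + 1.81(j19.9) + 18.49] = ∠[-377.52 + j36.019] = 174.55°
∠T(j19.9) = 85.40° − 174.55° = -89.15°

-89.1°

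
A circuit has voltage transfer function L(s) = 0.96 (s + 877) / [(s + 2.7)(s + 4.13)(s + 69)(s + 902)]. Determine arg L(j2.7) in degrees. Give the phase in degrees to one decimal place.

∠(j2.7 + 877) = arctan(2.7/877) = 0.18°
∠(j2.7 + 2.7) = arctan(2.7/2.7) = 45.00°
∠(j2.7 + 4.13) = arctan(2.7/4.13) = 33.17°
∠(j2.7 + 69) = arctan(2.7/69) = 2.24°
∠(j2.7 + 902) = arctan(2.7/902) = 0.17°
∠L(j2.7) = 0.18° − (45.00° + 33.17° + 2.24° + 0.17°) = -80.41°

-80.4°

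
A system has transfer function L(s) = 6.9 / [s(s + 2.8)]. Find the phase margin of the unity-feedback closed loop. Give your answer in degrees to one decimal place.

54.4°

Gain crossover: |L(jω)| = 1 at ω ≈ 2 rad s⁻¹.
∠L(j2) = −90° − arctan(2/2.8) ≈ -125.59°
PM = 180° + (-125.59°) = 54.41°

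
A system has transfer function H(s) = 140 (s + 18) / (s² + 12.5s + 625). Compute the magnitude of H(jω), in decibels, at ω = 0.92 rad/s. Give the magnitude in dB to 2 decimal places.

|j0.92 + 18| = √(0.92² + 18²) = 18.02
|(j0.92)² + 12.5(j0.92) + 625| = |624.15 + j11.5| = 624.3
|H(j0.92)| = 140 × 18.02 / 624.3 = 4.0421
20 log₁₀(4.0421) = 12.132 dB

12.13 dB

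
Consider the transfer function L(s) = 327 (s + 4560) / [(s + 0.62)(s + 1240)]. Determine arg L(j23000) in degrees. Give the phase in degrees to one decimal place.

-98.1 deg

∠(j23000 + 4560) = arctan(23000/4560) = 78.79°
∠(j23000 + 0.62) = arctan(23000/0.62) = 90.00°
∠(j23000 + 1240) = arctan(23000/1240) = 86.91°
∠L(j23000) = 78.79° − (90.00° + 86.91°) = -98.13°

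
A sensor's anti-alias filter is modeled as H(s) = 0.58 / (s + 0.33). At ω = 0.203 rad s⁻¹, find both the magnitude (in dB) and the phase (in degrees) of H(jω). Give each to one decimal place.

|j0.203 + 0.33| = √(0.203² + 0.33²) = 0.3874
|H(j0.203)| = 0.58 / 0.3874 = 1.497
20 log₁₀(1.497) = 3.50 dB
∠(j0.203 + 0.33) = arctan(0.203/0.33) = 31.60°
∠H(j0.203) = −31.60° = -31.60°

|H| = 3.5 dB, ∠H = -31.6°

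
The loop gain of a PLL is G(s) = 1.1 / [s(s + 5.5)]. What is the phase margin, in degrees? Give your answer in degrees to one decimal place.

Gain crossover: |G(jω)| = 1 at ω ≈ 0.2 rad/s.
∠G(j0.2) = −90° − arctan(0.2/5.5) ≈ -92.08°
PM = 180° + (-92.08°) = 87.92°

87.9°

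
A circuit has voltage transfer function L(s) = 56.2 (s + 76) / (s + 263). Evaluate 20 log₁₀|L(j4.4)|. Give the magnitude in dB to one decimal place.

24.2 dB

|j4.4 + 76| = √(4.4² + 76²) = 76.13
|j4.4 + 263| = √(4.4² + 263²) = 263
|L(j4.4)| = 56.2 × 76.13 / 263 = 16.265
20 log₁₀(16.265) = 24.23 dB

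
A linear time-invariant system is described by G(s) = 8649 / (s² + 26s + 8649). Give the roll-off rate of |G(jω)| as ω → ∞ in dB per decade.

-40 dB/decade

With 0 zeros and 2 poles, the high-frequency asymptotic slope is 20 × (0 − 2) = -40 dB/decade.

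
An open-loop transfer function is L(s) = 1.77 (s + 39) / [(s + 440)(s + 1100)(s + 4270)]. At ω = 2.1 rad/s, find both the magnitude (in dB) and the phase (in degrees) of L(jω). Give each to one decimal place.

|j2.1 + 39| = √(2.1² + 39²) = 39.06
|j2.1 + 440| = √(2.1² + 440²) = 440
|j2.1 + 1100| = √(2.1² + 1100²) = 1100
|j2.1 + 4270| = √(2.1² + 4270²) = 4270
|L(j2.1)| = 1.77 × 39.06 / (440 × 1100 × 4270) = 3.3449e-08
20 log₁₀(3.3449e-08) = -149.51 dB
∠(j2.1 + 39) = arctan(2.1/39) = 3.08°
∠(j2.1 + 440) = arctan(2.1/440) = 0.27°
∠(j2.1 + 1100) = arctan(2.1/1100) = 0.11°
∠(j2.1 + 4270) = arctan(2.1/4270) = 0.03°
∠L(j2.1) = 3.08° − (0.27° + 0.11° + 0.03°) = 2.67°

|L| = -149.5 dB, ∠L = 2.7°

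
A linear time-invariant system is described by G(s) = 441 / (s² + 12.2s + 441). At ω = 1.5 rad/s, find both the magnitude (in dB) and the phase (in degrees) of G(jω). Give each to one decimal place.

|(j1.5)² + 12.2(j1.5) + 441| = |438.75 + j18.3| = 439.1
|G(j1.5)| = 441 / 439.1 = 1.0043
20 log₁₀(1.0043) = 0.04 dB
∠[(j1.5)² + 12.2(j1.5) + 441] = ∠[438.75 + j18.3] = 2.39°
∠G(j1.5) = −2.39° = -2.39°

|G| = 0.0 dB, ∠G = -2.4°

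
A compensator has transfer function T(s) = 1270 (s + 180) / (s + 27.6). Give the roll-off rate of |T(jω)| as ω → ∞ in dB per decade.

0 dB/decade

With 1 zero and 1 pole, the high-frequency asymptotic slope is 20 × (1 − 1) = 0 dB/decade.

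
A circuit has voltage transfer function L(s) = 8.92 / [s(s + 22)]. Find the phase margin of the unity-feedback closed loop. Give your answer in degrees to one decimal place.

88.9°

Gain crossover: |L(jω)| = 1 at ω ≈ 0.405 rad/sec.
∠L(j0.405) = −90° − arctan(0.405/22) ≈ -91.06°
PM = 180° + (-91.06°) = 88.94°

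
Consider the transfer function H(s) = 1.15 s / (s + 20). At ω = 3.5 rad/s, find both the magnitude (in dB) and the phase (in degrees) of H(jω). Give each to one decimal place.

|H| = -14.1 dB, ∠H = 80.1°

|j3.5| = 3.5
|j3.5 + 20| = √(3.5² + 20²) = 20.3
|H(j3.5)| = 1.15 × 3.5 / 20.3 = 0.19824
20 log₁₀(0.19824) = -14.06 dB
∠(j3.5) = 90.00°
∠(j3.5 + 20) = arctan(3.5/20) = 9.93°
∠H(j3.5) = 90.00° − 9.93° = 80.07°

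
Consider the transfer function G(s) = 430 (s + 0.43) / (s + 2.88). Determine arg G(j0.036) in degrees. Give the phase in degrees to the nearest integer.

4°

∠(j0.036 + 0.43) = arctan(0.036/0.43) = 4.79°
∠(j0.036 + 2.88) = arctan(0.036/2.88) = 0.72°
∠G(j0.036) = 4.79° − 0.72° = 4.07°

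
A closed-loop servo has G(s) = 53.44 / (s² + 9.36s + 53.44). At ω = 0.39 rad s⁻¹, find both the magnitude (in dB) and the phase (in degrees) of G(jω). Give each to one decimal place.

|(j0.39)² + 9.36(j0.39) + 53.44| = |53.288 + j3.6504| = 53.41
|G(j0.39)| = 53.44 / 53.41 = 1.0005
20 log₁₀(1.0005) = 0.00 dB
∠[(j0.39)² + 9.36(j0.39) + 53.44] = ∠[53.288 + j3.6504] = 3.92°
∠G(j0.39) = −3.92° = -3.92°

|G| = 0.0 dB, ∠G = -3.9°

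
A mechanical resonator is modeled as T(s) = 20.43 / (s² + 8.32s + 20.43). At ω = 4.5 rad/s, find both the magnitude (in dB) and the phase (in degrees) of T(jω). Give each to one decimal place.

|(j4.5)² + 8.32(j4.5) + 20.43| = |0.18 + j37.44| = 37.44
|T(j4.5)| = 20.43 / 37.44 = 0.54567
20 log₁₀(0.54567) = -5.26 dB
∠[(j4.5)² + 8.32(j4.5) + 20.43] = ∠[0.18 + j37.44] = 89.72°
∠T(j4.5) = −89.72° = -89.72°

|T| = -5.3 dB, ∠T = -89.7°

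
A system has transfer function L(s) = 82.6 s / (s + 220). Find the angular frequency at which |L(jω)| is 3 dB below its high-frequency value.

For a single-pole high-pass, the −3 dB point is at the pole: ω = 220 rad/s.

220 rad/s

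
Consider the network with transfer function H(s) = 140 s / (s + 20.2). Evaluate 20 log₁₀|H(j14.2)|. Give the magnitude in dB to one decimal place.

|j14.2| = 14.2
|j14.2 + 20.2| = √(14.2² + 20.2²) = 24.69
|H(j14.2)| = 140 × 14.2 / 24.69 = 80.513
20 log₁₀(80.513) = 38.12 dB

38.1 dB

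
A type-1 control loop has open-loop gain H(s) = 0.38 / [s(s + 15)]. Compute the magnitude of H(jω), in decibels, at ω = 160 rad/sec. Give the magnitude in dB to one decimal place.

-96.6 dB

|j160 + 15| = √(160² + 15²) = 160.7
|j160| = 160
|H(j160)| = 0.38 / (160.7 × 160) = 1.4779e-05
20 log₁₀(1.4779e-05) = -96.61 dB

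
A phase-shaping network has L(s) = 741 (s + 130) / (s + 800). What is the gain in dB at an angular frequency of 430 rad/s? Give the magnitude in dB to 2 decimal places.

|j430 + 130| = √(430² + 130²) = 449.2
|j430 + 800| = √(430² + 800²) = 908.2
|L(j430)| = 741 × 449.2 / 908.2 = 366.5
20 log₁₀(366.5) = 51.282 dB

51.28 dB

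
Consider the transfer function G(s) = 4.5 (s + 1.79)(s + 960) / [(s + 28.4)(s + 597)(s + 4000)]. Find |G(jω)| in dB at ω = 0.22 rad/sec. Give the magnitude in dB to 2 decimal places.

|j0.22 + 1.79| = √(0.22² + 1.79²) = 1.803
|j0.22 + 960| = √(0.22² + 960²) = 960
|j0.22 + 28.4| = √(0.22² + 28.4²) = 28.4
|j0.22 + 597| = √(0.22² + 597²) = 597
|j0.22 + 4000| = √(0.22² + 4000²) = 4000
|G(j0.22)| = 4.5 × 1.803 × 960 / (28.4 × 597 × 4000) = 0.00011488
20 log₁₀(0.00011488) = -78.795 dB

-78.80 dB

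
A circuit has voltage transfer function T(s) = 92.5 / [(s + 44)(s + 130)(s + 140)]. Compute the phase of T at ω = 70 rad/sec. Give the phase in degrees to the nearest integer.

-113 deg

∠(j70 + 44) = arctan(70/44) = 57.85°
∠(j70 + 130) = arctan(70/130) = 28.30°
∠(j70 + 140) = arctan(70/140) = 26.57°
∠T(j70) = − (57.85° + 28.30° + 26.57°) = -112.71°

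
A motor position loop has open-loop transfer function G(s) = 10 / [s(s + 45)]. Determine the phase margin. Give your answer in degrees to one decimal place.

Gain crossover: |G(jω)| = 1 at ω ≈ 0.222 rad/s.
∠G(j0.222) = −90° − arctan(0.222/45) ≈ -90.28°
PM = 180° + (-90.28°) = 89.72°

89.7°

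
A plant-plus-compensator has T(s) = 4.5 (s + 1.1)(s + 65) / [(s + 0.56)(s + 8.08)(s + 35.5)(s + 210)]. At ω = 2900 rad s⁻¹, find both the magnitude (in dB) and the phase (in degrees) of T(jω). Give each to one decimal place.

|j2900 + 1.1| = √(2900² + 1.1²) = 2900
|j2900 + 65| = √(2900² + 65²) = 2901
|j2900 + 0.56| = √(2900² + 0.56²) = 2900
|j2900 + 8.08| = √(2900² + 8.08²) = 2900
|j2900 + 35.5| = √(2900² + 35.5²) = 2900
|j2900 + 210| = √(2900² + 210²) = 2908
|T(j2900)| = 4.5 × 2900 × 2901 / (2900 × 2900 × 2900 × 2908) = 5.3377e-07
20 log₁₀(5.3377e-07) = -125.45 dB
∠(j2900 + 1.1) = arctan(2900/1.1) = 89.98°
∠(j2900 + 65) = arctan(2900/65) = 88.72°
∠(j2900 + 0.56) = arctan(2900/0.56) = 89.99°
∠(j2900 + 8.08) = arctan(2900/8.08) = 89.84°
∠(j2900 + 35.5) = arctan(2900/35.5) = 89.30°
∠(j2900 + 210) = arctan(2900/210) = 85.86°
∠T(j2900) = 89.98° + 88.72° − (89.99° + 89.84° + 89.30° + 85.86°) = -176.29°

|T| = -125.5 dB, ∠T = -176.3°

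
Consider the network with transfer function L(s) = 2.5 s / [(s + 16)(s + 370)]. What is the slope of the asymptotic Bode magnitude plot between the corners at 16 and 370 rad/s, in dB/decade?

In this band the factors already past their corner are: 1 differentiator zero, pole at 16; net slope = 0 dB/decade.

0 dB/decade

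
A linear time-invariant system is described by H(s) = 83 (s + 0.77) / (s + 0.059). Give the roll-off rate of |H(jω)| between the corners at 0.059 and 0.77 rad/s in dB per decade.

-20 dB/decade

In this band the factors already past their corner are: pole at 0.059; net slope = -20 dB/decade.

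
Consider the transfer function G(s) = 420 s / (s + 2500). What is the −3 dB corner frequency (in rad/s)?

For a single-pole high-pass, the −3 dB point is at the pole: ω = 2500 rad/s.

2500 rad/s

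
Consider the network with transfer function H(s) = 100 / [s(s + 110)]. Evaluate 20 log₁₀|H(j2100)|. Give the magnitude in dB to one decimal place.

-92.9 dB

|j2100 + 110| = √(2100² + 110²) = 2103
|j2100| = 2100
|H(j2100)| = 100 / (2103 × 2100) = 2.2645e-05
20 log₁₀(2.2645e-05) = -92.90 dB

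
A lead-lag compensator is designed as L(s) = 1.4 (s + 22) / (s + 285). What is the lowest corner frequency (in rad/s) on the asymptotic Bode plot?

Break frequencies occur at each pole and zero magnitude: 22 rad/s, 285 rad/s.
The lowest is 22 rad/s.

22 rad/s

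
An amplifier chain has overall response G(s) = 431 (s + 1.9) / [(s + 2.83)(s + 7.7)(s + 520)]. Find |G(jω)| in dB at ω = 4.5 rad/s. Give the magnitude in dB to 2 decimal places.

|j4.5 + 1.9| = √(4.5² + 1.9²) = 4.885
|j4.5 + 2.83| = √(4.5² + 2.83²) = 5.316
|j4.5 + 7.7| = √(4.5² + 7.7²) = 8.919
|j4.5 + 520| = √(4.5² + 520²) = 520
|G(j4.5)| = 431 × 4.885 / (5.316 × 8.919 × 520) = 0.085393
20 log₁₀(0.085393) = -21.372 dB

-21.37 dB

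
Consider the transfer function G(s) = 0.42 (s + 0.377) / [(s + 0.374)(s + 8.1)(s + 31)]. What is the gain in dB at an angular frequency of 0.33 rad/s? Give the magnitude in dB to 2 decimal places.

|j0.33 + 0.377| = √(0.33² + 0.377²) = 0.501
|j0.33 + 0.374| = √(0.33² + 0.374²) = 0.4988
|j0.33 + 8.1| = √(0.33² + 8.1²) = 8.107
|j0.33 + 31| = √(0.33² + 31²) = 31
|G(j0.33)| = 0.42 × 0.501 / (0.4988 × 8.107 × 31) = 0.0016787
20 log₁₀(0.0016787) = -55.500 dB

-55.50 dB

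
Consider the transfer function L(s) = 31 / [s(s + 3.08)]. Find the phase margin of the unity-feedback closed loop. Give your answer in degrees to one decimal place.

Gain crossover: |L(jω)| = 1 at ω ≈ 5.16 rad s⁻¹.
∠L(j5.16) = −90° − arctan(5.16/3.08) ≈ -149.16°
PM = 180° + (-149.16°) = 30.84°

30.8°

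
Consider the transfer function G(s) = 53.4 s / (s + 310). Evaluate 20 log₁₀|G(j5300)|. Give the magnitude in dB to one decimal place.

|j5300| = 5300
|j5300 + 310| = √(5300² + 310²) = 5309
|G(j5300)| = 53.4 × 5300 / 5309 = 53.309
20 log₁₀(53.309) = 34.54 dB

34.5 dB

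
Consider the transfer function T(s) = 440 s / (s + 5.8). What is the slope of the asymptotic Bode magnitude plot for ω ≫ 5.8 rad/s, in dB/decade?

0 dB/decade

With 1 zero and 1 pole, the high-frequency asymptotic slope is 20 × (1 − 1) = 0 dB/decade.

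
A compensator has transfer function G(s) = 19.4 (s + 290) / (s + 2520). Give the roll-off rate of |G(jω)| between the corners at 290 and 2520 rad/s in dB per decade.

20 dB/decade

In this band the factors already past their corner are: zero at 290; net slope = 20 dB/decade.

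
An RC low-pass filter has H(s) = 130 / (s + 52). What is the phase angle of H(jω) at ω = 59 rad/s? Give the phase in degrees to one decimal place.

∠(j59 + 52) = arctan(59/52) = 48.61°
∠H(j59) = −48.61° = -48.61°

-48.6 deg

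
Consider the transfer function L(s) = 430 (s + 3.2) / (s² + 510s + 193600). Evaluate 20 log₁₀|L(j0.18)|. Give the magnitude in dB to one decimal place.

-43.0 dB

|j0.18 + 3.2| = √(0.18² + 3.2²) = 3.205
|(j0.18)² + 510(j0.18) + 193600| = |1.936e+05 + j91.8| = 1.936e+05
|L(j0.18)| = 430 × 3.205 / 1.936e+05 = 0.0071187
20 log₁₀(0.0071187) = -42.95 dB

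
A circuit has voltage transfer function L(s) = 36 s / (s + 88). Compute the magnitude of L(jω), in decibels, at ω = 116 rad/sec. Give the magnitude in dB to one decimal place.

29.2 dB

|j116| = 116
|j116 + 88| = √(116² + 88²) = 145.6
|L(j116)| = 36 × 116 / 145.6 = 28.681
20 log₁₀(28.681) = 29.15 dB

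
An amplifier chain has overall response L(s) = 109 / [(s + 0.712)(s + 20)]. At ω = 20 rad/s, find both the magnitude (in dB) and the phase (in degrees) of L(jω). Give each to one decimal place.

|L| = -14.3 dB, ∠L = -133.0°

|j20 + 0.712| = √(20² + 0.712²) = 20.01
|j20 + 20| = √(20² + 20²) = 28.28
|L(j20)| = 109 / (20.01 × 28.28) = 0.19256
20 log₁₀(0.19256) = -14.31 dB
∠(j20 + 0.712) = arctan(20/0.712) = 87.96°
∠(j20 + 20) = arctan(20/20) = 45.00°
∠L(j20) = − (87.96° + 45.00°) = -132.96°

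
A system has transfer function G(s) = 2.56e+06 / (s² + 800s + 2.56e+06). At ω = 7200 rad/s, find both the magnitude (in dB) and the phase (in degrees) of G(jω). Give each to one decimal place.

|G| = -25.7 dB, ∠G = -173.3 deg

|(j7200)² + 800(j7200) + 2.56e+06| = |-4.928e+07 + j5.76e+06| = 4.962e+07
|G(j7200)| = 2.56e+06 / 4.962e+07 = 0.051597
20 log₁₀(0.051597) = -25.75 dB
∠[(j7200)² + 800(j7200) + 2.56e+06] = ∠[-4.928e+07 + j5.76e+06] = 173.33°
∠G(j7200) = −173.33° = -173.33°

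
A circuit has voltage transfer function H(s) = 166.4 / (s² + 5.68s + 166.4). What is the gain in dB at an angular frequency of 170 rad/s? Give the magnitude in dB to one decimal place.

|(j170)² + 5.68(j170) + 166.4| = |-28734 + j965.6| = 2.875e+04
|H(j170)| = 166.4 / 2.875e+04 = 0.0057879
20 log₁₀(0.0057879) = -44.75 dB

-44.7 dB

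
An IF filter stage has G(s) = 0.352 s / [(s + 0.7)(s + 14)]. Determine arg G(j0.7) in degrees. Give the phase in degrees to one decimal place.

42.1°

∠(j0.7) = 90.00°
∠(j0.7 + 0.7) = arctan(0.7/0.7) = 45.00°
∠(j0.7 + 14) = arctan(0.7/14) = 2.86°
∠G(j0.7) = 90.00° − (45.00° + 2.86°) = 42.14°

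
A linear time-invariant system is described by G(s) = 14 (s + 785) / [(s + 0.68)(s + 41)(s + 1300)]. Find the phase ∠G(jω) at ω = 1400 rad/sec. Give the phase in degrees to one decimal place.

-164.7°

∠(j1400 + 785) = arctan(1400/785) = 60.72°
∠(j1400 + 0.68) = arctan(1400/0.68) = 89.97°
∠(j1400 + 41) = arctan(1400/41) = 88.32°
∠(j1400 + 1300) = arctan(1400/1300) = 47.12°
∠G(j1400) = 60.72° − (89.97° + 88.32° + 47.12°) = -164.70°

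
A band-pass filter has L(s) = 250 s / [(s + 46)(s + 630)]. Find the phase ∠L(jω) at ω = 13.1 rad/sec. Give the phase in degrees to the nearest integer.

73 deg

∠(j13.1) = 90.00°
∠(j13.1 + 46) = arctan(13.1/46) = 15.90°
∠(j13.1 + 630) = arctan(13.1/630) = 1.19°
∠L(j13.1) = 90.00° − (15.90° + 1.19°) = 72.91°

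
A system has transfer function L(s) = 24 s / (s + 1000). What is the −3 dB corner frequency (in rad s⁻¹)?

1000 rad s⁻¹

For a single-pole high-pass, the −3 dB point is at the pole: ω = 1000 rad s⁻¹.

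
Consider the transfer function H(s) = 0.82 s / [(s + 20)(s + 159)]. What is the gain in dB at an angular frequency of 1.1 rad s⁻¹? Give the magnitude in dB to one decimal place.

|j1.1| = 1.1
|j1.1 + 20| = √(1.1² + 20²) = 20.03
|j1.1 + 159| = √(1.1² + 159²) = 159
|H(j1.1)| = 0.82 × 1.1 / (20.03 × 159) = 0.00028321
20 log₁₀(0.00028321) = -70.96 dB

-71.0 dB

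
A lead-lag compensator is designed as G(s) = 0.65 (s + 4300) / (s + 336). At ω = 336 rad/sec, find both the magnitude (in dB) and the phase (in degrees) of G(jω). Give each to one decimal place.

|G| = 15.4 dB, ∠G = -40.5 deg

|j336 + 4300| = √(336² + 4300²) = 4313
|j336 + 336| = √(336² + 336²) = 475.2
|G(j336)| = 0.65 × 4313 / 475.2 = 5.9
20 log₁₀(5.9) = 15.42 dB
∠(j336 + 4300) = arctan(336/4300) = 4.47°
∠(j336 + 336) = arctan(336/336) = 45.00°
∠G(j336) = 4.47° − 45.00° = -40.53°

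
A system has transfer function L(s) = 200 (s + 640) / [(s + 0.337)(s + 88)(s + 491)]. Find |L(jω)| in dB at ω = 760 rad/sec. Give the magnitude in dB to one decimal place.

-68.5 dB

|j760 + 640| = √(760² + 640²) = 993.6
|j760 + 0.337| = √(760² + 0.337²) = 760
|j760 + 88| = √(760² + 88²) = 765.1
|j760 + 491| = √(760² + 491²) = 904.8
|L(j760)| = 200 × 993.6 / (760 × 765.1 × 904.8) = 0.00037771
20 log₁₀(0.00037771) = -68.46 dB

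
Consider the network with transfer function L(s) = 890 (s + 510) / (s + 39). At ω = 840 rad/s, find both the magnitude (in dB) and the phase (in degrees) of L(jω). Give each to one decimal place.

|j840 + 510| = √(840² + 510²) = 982.7
|j840 + 39| = √(840² + 39²) = 840.9
|L(j840)| = 890 × 982.7 / 840.9 = 1040.1
20 log₁₀(1040.1) = 60.34 dB
∠(j840 + 510) = arctan(840/510) = 58.74°
∠(j840 + 39) = arctan(840/39) = 87.34°
∠L(j840) = 58.74° − 87.34° = -28.61°

|L| = 60.3 dB, ∠L = -28.6°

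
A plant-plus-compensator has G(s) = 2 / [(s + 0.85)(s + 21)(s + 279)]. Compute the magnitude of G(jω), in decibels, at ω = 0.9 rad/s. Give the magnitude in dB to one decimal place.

-71.2 dB

|j0.9 + 0.85| = √(0.9² + 0.85²) = 1.238
|j0.9 + 21| = √(0.9² + 21²) = 21.02
|j0.9 + 279| = √(0.9² + 279²) = 279
|G(j0.9)| = 2 / (1.238 × 21.02 × 279) = 0.00027549
20 log₁₀(0.00027549) = -71.20 dB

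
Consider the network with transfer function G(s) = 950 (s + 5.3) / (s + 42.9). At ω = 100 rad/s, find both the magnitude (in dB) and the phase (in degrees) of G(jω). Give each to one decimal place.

|j100 + 5.3| = √(100² + 5.3²) = 100.1
|j100 + 42.9| = √(100² + 42.9²) = 108.8
|G(j100)| = 950 × 100.1 / 108.8 = 874.28
20 log₁₀(874.28) = 58.83 dB
∠(j100 + 5.3) = arctan(100/5.3) = 86.97°
∠(j100 + 42.9) = arctan(100/42.9) = 66.78°
∠G(j100) = 86.97° − 66.78° = 20.19°

|G| = 58.8 dB, ∠G = 20.2°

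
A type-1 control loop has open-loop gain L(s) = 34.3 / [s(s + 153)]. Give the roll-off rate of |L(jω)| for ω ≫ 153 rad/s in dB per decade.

-40 dB/decade

With 0 zeros and 2 poles, the high-frequency asymptotic slope is 20 × (0 − 2) = -40 dB/decade.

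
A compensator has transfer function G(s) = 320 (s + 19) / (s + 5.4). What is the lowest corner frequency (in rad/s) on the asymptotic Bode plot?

Break frequencies occur at each pole and zero magnitude: 5.4 rad/s, 19 rad/s.
The lowest is 5.4 rad/s.

5.4 rad/s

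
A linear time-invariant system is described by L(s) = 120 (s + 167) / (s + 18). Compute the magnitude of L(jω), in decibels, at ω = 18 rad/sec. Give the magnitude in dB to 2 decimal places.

57.97 dB

|j18 + 167| = √(18² + 167²) = 168
|j18 + 18| = √(18² + 18²) = 25.46
|L(j18)| = 120 × 168 / 25.46 = 791.81
20 log₁₀(791.81) = 57.972 dB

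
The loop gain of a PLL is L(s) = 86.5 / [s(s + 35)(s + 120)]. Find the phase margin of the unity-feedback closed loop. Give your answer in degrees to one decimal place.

90.0 deg

Gain crossover: |L(jω)| = 1 at ω ≈ 0.0206 rad/s.
∠L(j0.0206) = −90° − arctan(0.0206/35) − arctan(0.0206/120) ≈ -90.04°
PM = 180° + (-90.04°) = 89.96°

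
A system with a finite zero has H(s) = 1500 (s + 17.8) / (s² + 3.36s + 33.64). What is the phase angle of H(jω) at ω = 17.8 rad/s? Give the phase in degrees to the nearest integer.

∠(j17.8 + 17.8) = arctan(17.8/17.8) = 45.00°
∠[(j17.8)² + 3.36(j17.8) + 33.64] = ∠[-283.2 + j59.808] = 168.08°
∠H(j17.8) = 45.00° − 168.08° = -123.08°

-123 deg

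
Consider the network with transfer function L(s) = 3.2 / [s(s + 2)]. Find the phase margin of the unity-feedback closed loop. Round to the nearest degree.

Gain crossover: |L(jω)| = 1 at ω ≈ 1.33 rad/sec.
∠L(j1.33) = −90° − arctan(1.33/2) ≈ -123.66°
PM = 180° + (-123.66°) = 56.34°

56°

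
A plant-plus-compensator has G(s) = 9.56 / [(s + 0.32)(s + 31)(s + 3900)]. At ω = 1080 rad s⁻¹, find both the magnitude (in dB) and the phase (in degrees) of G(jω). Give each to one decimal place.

|G| = -173.9 dB, ∠G = -193.8°

|j1080 + 0.32| = √(1080² + 0.32²) = 1080
|j1080 + 31| = √(1080² + 31²) = 1080
|j1080 + 3900| = √(1080² + 3900²) = 4047
|G(j1080)| = 9.56 / (1080 × 1080 × 4047) = 2.0245e-09
20 log₁₀(2.0245e-09) = -173.87 dB
∠(j1080 + 0.32) = arctan(1080/0.32) = 89.98°
∠(j1080 + 31) = arctan(1080/31) = 88.36°
∠(j1080 + 3900) = arctan(1080/3900) = 15.48°
∠G(j1080) = − (89.98° + 88.36° + 15.48°) = -193.82°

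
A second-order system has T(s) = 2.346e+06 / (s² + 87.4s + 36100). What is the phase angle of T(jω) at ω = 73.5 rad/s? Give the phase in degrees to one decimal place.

∠[(j73.5)² + 87.4(j73.5) + 36100] = ∠[30698 + j6423.9] = 11.82°
∠T(j73.5) = −11.82° = -11.82°

-11.8°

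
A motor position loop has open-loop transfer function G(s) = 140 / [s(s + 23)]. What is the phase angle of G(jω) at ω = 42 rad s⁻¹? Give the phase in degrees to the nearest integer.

∠(j42 + 23) = arctan(42/23) = 61.29°
∠(j42) = 90.00°
∠G(j42) = − (61.29° + 90.00°) = -151.29°

-151°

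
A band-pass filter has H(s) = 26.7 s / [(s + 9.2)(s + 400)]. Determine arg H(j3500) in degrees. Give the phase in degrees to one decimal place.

∠(j3500) = 90.00°
∠(j3500 + 9.2) = arctan(3500/9.2) = 89.85°
∠(j3500 + 400) = arctan(3500/400) = 83.48°
∠H(j3500) = 90.00° − (89.85° + 83.48°) = -83.33°

-83.3°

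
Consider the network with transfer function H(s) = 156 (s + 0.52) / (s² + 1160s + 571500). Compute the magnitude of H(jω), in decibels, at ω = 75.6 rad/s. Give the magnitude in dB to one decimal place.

-33.7 dB

|j75.6 + 0.52| = √(75.6² + 0.52²) = 75.6
|(j75.6)² + 1160(j75.6) + 571500| = |5.6578e+05 + j87696| = 5.725e+05
|H(j75.6)| = 156 × 75.6 / 5.725e+05 = 0.020599
20 log₁₀(0.020599) = -33.72 dB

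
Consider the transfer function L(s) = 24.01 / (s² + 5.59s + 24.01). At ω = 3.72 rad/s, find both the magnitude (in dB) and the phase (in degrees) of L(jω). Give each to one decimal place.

|(j3.72)² + 5.59(j3.72) + 24.01| = |10.172 + j20.795| = 23.15
|L(j3.72)| = 24.01 / 23.15 = 1.0372
20 log₁₀(1.0372) = 0.32 dB
∠[(j3.72)² + 5.59(j3.72) + 24.01] = ∠[10.172 + j20.795] = 63.93°
∠L(j3.72) = −63.93° = -63.93°

|L| = 0.3 dB, ∠L = -63.9°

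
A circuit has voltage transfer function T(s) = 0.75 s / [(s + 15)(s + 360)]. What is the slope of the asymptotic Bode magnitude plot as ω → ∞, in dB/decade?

-20 dB/decade

With 1 zero and 2 poles, the high-frequency asymptotic slope is 20 × (1 − 2) = -20 dB/decade.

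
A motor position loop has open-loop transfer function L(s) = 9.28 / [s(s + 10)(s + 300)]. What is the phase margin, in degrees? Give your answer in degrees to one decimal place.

Gain crossover: |L(jω)| = 1 at ω ≈ 0.00309 rad s⁻¹.
∠L(j0.00309) = −90° − arctan(0.00309/10) − arctan(0.00309/300) ≈ -90.02°
PM = 180° + (-90.02°) = 89.98°

90.0°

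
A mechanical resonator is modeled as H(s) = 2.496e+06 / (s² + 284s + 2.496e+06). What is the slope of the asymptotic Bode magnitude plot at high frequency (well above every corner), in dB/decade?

With 0 zeros and 2 poles, the high-frequency asymptotic slope is 20 × (0 − 2) = -40 dB/decade.

-40 dB/decade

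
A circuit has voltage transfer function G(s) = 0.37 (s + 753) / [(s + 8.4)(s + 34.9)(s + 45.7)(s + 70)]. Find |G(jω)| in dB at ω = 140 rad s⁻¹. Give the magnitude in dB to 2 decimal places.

|j140 + 753| = √(140² + 753²) = 765.9
|j140 + 8.4| = √(140² + 8.4²) = 140.3
|j140 + 34.9| = √(140² + 34.9²) = 144.3
|j140 + 45.7| = √(140² + 45.7²) = 147.3
|j140 + 70| = √(140² + 70²) = 156.5
|G(j140)| = 0.37 × 765.9 / (140.3 × 144.3 × 147.3 × 156.5) = 6.0751e-07
20 log₁₀(6.0751e-07) = -124.329 dB

-124.33 dB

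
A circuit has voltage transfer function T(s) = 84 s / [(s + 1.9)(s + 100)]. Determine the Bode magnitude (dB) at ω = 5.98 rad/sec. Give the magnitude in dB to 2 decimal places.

|j5.98| = 5.98
|j5.98 + 1.9| = √(5.98² + 1.9²) = 6.275
|j5.98 + 100| = √(5.98² + 100²) = 100.2
|T(j5.98)| = 84 × 5.98 / (6.275 × 100.2) = 0.79914
20 log₁₀(0.79914) = -1.948 dB

-1.95 dB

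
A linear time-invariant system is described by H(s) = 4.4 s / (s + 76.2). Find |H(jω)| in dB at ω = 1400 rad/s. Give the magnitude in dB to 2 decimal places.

|j1400| = 1400
|j1400 + 76.2| = √(1400² + 76.2²) = 1402
|H(j1400)| = 4.4 × 1400 / 1402 = 4.3935
20 log₁₀(4.3935) = 12.856 dB

12.86 dB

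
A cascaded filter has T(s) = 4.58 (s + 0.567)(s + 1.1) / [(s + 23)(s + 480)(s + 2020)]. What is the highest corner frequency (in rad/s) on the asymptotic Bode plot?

2020 rad/s

Break frequencies occur at each pole and zero magnitude: 0.567 rad/s, 1.1 rad/s, 23 rad/s, 480 rad/s, 2020 rad/s.
The highest is 2020 rad/s.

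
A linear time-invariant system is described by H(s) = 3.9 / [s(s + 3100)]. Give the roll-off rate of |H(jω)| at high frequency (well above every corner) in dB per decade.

With 0 zeros and 2 poles, the high-frequency asymptotic slope is 20 × (0 − 2) = -40 dB/decade.

-40 dB/decade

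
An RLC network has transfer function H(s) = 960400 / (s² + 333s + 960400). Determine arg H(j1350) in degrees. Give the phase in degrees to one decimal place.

-152.5°

∠[(j1350)² + 333(j1350) + 960400] = ∠[-8.621e+05 + j4.4955e+05] = 152.46°
∠H(j1350) = −152.46° = -152.46°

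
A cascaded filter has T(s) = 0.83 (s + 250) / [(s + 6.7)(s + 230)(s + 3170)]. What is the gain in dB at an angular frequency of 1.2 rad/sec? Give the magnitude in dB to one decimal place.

|j1.2 + 250| = √(1.2² + 250²) = 250
|j1.2 + 6.7| = √(1.2² + 6.7²) = 6.807
|j1.2 + 230| = √(1.2² + 230²) = 230
|j1.2 + 3170| = √(1.2² + 3170²) = 3170
|T(j1.2)| = 0.83 × 250 / (6.807 × 230 × 3170) = 4.1812e-05
20 log₁₀(4.1812e-05) = -87.57 dB

-87.6 dB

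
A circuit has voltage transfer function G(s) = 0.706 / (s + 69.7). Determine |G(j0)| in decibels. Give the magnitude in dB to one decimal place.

G(0) = 0.706 / 69.7 = 0.010129
20 log₁₀(0.010129) = -39.89 dB

-39.9 dB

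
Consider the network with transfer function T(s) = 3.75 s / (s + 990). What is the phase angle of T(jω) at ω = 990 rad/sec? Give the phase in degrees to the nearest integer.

45°

∠(j990) = 90.00°
∠(j990 + 990) = arctan(990/990) = 45.00°
∠T(j990) = 90.00° − 45.00° = 45.00°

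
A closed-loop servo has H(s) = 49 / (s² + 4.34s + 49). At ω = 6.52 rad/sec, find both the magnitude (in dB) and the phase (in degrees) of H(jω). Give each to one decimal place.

|H| = 4.5 dB, ∠H = -77.1°

|(j6.52)² + 4.34(j6.52) + 49| = |6.4896 + j28.297| = 29.03
|H(j6.52)| = 49 / 29.03 = 1.6878
20 log₁₀(1.6878) = 4.55 dB
∠[(j6.52)² + 4.34(j6.52) + 49] = ∠[6.4896 + j28.297] = 77.08°
∠H(j6.52) = −77.08° = -77.08°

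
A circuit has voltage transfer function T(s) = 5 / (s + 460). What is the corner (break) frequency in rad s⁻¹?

460 rad s⁻¹

The single real pole at s = −460 gives a corner at ω = 460 rad s⁻¹.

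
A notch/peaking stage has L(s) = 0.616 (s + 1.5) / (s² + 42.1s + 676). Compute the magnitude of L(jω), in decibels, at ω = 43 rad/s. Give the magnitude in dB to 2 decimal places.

-38.21 dB

|j43 + 1.5| = √(43² + 1.5²) = 43.03
|(j43)² + 42.1(j43) + 676| = |-1173 + j1810.3| = 2157
|L(j43)| = 0.616 × 43.03 / 2157 = 0.012287
20 log₁₀(0.012287) = -38.211 dB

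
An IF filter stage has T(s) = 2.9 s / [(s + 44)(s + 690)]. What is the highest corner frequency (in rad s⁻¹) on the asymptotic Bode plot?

690 rad s⁻¹

Break frequencies occur at each pole and zero magnitude: 44 rad s⁻¹, 690 rad s⁻¹.
The highest is 690 rad s⁻¹.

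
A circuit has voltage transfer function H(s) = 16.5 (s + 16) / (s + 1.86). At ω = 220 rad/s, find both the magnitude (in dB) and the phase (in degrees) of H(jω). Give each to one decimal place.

|j220 + 16| = √(220² + 16²) = 220.6
|j220 + 1.86| = √(220² + 1.86²) = 220
|H(j220)| = 16.5 × 220.6 / 220 = 16.543
20 log₁₀(16.543) = 24.37 dB
∠(j220 + 16) = arctan(220/16) = 85.84°
∠(j220 + 1.86) = arctan(220/1.86) = 89.52°
∠H(j220) = 85.84° − 89.52° = -3.68°

|H| = 24.4 dB, ∠H = -3.7°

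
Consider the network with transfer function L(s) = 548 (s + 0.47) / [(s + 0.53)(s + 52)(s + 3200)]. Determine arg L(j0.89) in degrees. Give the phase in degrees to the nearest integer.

∠(j0.89 + 0.47) = arctan(0.89/0.47) = 62.16°
∠(j0.89 + 0.53) = arctan(0.89/0.53) = 59.23°
∠(j0.89 + 52) = arctan(0.89/52) = 0.98°
∠(j0.89 + 3200) = arctan(0.89/3200) = 0.02°
∠L(j0.89) = 62.16° − (59.23° + 0.98° + 0.02°) = 1.94°

2°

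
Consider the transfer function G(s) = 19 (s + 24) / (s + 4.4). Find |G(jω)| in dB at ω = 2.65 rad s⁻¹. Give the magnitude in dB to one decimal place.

|j2.65 + 24| = √(2.65² + 24²) = 24.15
|j2.65 + 4.4| = √(2.65² + 4.4²) = 5.136
|G(j2.65)| = 19 × 24.15 / 5.136 = 89.318
20 log₁₀(89.318) = 39.02 dB

39.0 dB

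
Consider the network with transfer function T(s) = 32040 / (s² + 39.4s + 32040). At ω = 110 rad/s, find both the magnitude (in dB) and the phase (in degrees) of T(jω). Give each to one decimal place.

|(j110)² + 39.4(j110) + 32040| = |19940 + j4334| = 2.041e+04
|T(j110)| = 32040 / 2.041e+04 = 1.5702
20 log₁₀(1.5702) = 3.92 dB
∠[(j110)² + 39.4(j110) + 32040] = ∠[19940 + j4334] = 12.26°
∠T(j110) = −12.26° = -12.26°

|T| = 3.9 dB, ∠T = -12.3°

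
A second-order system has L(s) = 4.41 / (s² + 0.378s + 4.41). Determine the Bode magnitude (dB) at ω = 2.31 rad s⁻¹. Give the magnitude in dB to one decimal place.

|(j2.31)² + 0.378(j2.31) + 4.41| = |-0.9261 + j0.87318| = 1.273
|L(j2.31)| = 4.41 / 1.273 = 3.4647
20 log₁₀(3.4647) = 10.79 dB

10.8 dB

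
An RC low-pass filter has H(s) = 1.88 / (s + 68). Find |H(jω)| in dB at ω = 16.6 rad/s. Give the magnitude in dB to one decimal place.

-31.4 dB

|j16.6 + 68| = √(16.6² + 68²) = 70
|H(j16.6)| = 1.88 / 70 = 0.026858
20 log₁₀(0.026858) = -31.42 dB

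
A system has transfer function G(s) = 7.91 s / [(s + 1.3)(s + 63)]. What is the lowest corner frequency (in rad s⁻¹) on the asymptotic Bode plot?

Break frequencies occur at each pole and zero magnitude: 1.3 rad s⁻¹, 63 rad s⁻¹.
The lowest is 1.3 rad s⁻¹.

1.3 rad s⁻¹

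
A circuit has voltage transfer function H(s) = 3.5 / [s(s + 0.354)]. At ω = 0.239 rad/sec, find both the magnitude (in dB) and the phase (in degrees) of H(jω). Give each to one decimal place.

|H| = 30.7 dB, ∠H = -124.0°

|j0.239 + 0.354| = √(0.239² + 0.354²) = 0.4271
|j0.239| = 0.239
|H(j0.239)| = 3.5 / (0.4271 × 0.239) = 34.286
20 log₁₀(34.286) = 30.70 dB
∠(j0.239 + 0.354) = arctan(0.239/0.354) = 34.02°
∠(j0.239) = 90.00°
∠H(j0.239) = − (34.02° + 90.00°) = -124.02°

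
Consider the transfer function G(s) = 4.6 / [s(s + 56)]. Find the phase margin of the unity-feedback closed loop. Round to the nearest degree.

Gain crossover: |G(jω)| = 1 at ω ≈ 0.0821 rad/s.
∠G(j0.0821) = −90° − arctan(0.0821/56) ≈ -90.08°
PM = 180° + (-90.08°) = 89.92°

90 deg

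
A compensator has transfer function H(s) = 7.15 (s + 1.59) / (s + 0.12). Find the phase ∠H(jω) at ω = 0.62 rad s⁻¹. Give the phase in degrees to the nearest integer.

-58°

∠(j0.62 + 1.59) = arctan(0.62/1.59) = 21.30°
∠(j0.62 + 0.12) = arctan(0.62/0.12) = 79.05°
∠H(j0.62) = 21.30° − 79.05° = -57.74°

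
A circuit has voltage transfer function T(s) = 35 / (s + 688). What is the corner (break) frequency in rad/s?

The single real pole at s = −688 gives a corner at ω = 688 rad/s.

688 rad/s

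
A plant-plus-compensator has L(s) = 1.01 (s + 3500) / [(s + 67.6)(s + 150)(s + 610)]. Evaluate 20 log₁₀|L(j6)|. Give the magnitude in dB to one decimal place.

|j6 + 3500| = √(6² + 3500²) = 3500
|j6 + 67.6| = √(6² + 67.6²) = 67.87
|j6 + 150| = √(6² + 150²) = 150.1
|j6 + 610| = √(6² + 610²) = 610
|L(j6)| = 1.01 × 3500 / (67.87 × 150.1 × 610) = 0.00056879
20 log₁₀(0.00056879) = -64.90 dB

-64.9 dB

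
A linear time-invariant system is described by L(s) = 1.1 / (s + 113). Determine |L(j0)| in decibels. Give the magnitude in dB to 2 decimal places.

-40.23 dB

L(0) = 1.1 / 113 = 0.0097345
20 log₁₀(0.0097345) = -40.234 dB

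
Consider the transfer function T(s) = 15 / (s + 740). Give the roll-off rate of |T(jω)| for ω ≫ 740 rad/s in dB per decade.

-20 dB/decade

With 0 zeros and 1 pole, the high-frequency asymptotic slope is 20 × (0 − 1) = -20 dB/decade.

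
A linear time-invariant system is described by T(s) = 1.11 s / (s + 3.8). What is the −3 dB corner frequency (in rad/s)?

3.8 rad/s

For a single-pole high-pass, the −3 dB point is at the pole: ω = 3.8 rad/s.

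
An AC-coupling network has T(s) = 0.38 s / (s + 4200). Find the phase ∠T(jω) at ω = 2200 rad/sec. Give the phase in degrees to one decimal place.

∠(j2200) = 90.00°
∠(j2200 + 4200) = arctan(2200/4200) = 27.65°
∠T(j2200) = 90.00° − 27.65° = 62.35°

62.4°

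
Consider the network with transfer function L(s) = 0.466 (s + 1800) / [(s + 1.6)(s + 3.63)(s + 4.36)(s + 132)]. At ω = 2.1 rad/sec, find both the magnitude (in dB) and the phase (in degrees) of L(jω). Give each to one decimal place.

|L| = -18.5 dB, ∠L = -109.3°

|j2.1 + 1800| = √(2.1² + 1800²) = 1800
|j2.1 + 1.6| = √(2.1² + 1.6²) = 2.64
|j2.1 + 3.63| = √(2.1² + 3.63²) = 4.194
|j2.1 + 4.36| = √(2.1² + 4.36²) = 4.839
|j2.1 + 132| = √(2.1² + 132²) = 132
|L(j2.1)| = 0.466 × 1800 / (2.64 × 4.194 × 4.839 × 132) = 0.11858
20 log₁₀(0.11858) = -18.52 dB
∠(j2.1 + 1800) = arctan(2.1/1800) = 0.07°
∠(j2.1 + 1.6) = arctan(2.1/1.6) = 52.70°
∠(j2.1 + 3.63) = arctan(2.1/3.63) = 30.05°
∠(j2.1 + 4.36) = arctan(2.1/4.36) = 25.72°
∠(j2.1 + 132) = arctan(2.1/132) = 0.91°
∠L(j2.1) = 0.07° − (52.70° + 30.05° + 25.72° + 0.91°) = -109.31°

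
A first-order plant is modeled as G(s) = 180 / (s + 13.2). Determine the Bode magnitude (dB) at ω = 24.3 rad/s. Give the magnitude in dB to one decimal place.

16.3 dB

|j24.3 + 13.2| = √(24.3² + 13.2²) = 27.65
|G(j24.3)| = 180 / 27.65 = 6.5091
20 log₁₀(6.5091) = 16.27 dB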